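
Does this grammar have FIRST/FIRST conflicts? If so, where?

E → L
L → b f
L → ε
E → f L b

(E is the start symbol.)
A FIRST/FIRST conflict occurs when two productions N → α and N → β for the same non-terminal have FIRST(α) ∩ FIRST(β) ≠ ∅ (with ε ∈ FIRST of a nullable right-hand side, so two nullable alternatives also conflict).

FIRST sets of the non-terminals at (or reachable through a nullable prefix from) the front of some alternative:
  FIRST(L) = { 'b', ε }

Productions for E:
  E → L: FIRST = { 'b', ε }
  E → f L b: FIRST = { 'f' }
Productions for L:
  L → b f: FIRST = { 'b' }
  L → ε: FIRST = { ε }

All alternatives of each non-terminal have pairwise disjoint FIRST sets.

Answer: No FIRST/FIRST conflicts.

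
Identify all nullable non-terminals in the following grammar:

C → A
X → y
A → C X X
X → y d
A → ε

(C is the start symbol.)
{ 'A', 'C' }

A non-terminal is nullable if it can derive ε (the empty string): either it has an ε-production, or it has a production whose right-hand side consists entirely of nullable non-terminals.

ε-productions: A → ε
So A is immediately nullable.
C → A: every symbol on the right is nullable, so C is nullable too.
No further non-terminal can be added: every production for the remaining non-terminals contains a terminal or a non-nullable non-terminal.
Nullable = { 'A', 'C' }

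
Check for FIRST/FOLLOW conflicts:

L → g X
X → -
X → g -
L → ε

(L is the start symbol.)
A FIRST/FOLLOW conflict occurs when a non-terminal N has a nullable alternative N → β (β ⇒* ε) and another alternative N → α with FIRST(α) ∩ FOLLOW(N) ≠ ∅: on such a lookahead the parser cannot decide between expanding α and letting N vanish via β.

Nullable non-terminals: L.

L: nullable alternative(s) L → ε; FOLLOW(L) = { $ }
  L → g X: FIRST \ {ε} = { 'g' } — disjoint from FOLLOW(L)
  L → ε: FIRST \ {ε} = { } — this is the only nullable alternative, skip

X has no nullable alternative, so no FIRST/FOLLOW check is needed there.

No FIRST/FOLLOW conflicts found.

Answer: No FIRST/FOLLOW conflicts.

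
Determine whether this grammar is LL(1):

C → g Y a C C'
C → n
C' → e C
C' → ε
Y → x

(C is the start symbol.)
A grammar is LL(1) if for each non-terminal N with multiple productions, the predict sets of those productions are pairwise disjoint, where PREDICT(N → α) = (FIRST(α) \ {ε}) ∪ (FOLLOW(N) if α ⇒* ε).

Relevant sets:
  FOLLOW(C') = { $, 'e' }

For C:
  PREDICT(C → g Y a C C') = { 'g' }
  PREDICT(C → n) = { 'n' }
For C':
  PREDICT(C' → e C) = { 'e' }
  PREDICT(C' → ε) = { $, 'e' }
Y has a single production, so nothing to check there.

Conflict found: Predict set conflict for C': { 'e' }
The grammar is NOT LL(1).

Answer: No. Predict set conflict for C': { 'e' }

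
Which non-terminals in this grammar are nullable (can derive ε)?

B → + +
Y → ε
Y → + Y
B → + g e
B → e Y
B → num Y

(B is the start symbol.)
{ 'Y' }

A non-terminal is nullable if it can derive ε (the empty string): either it has an ε-production, or it has a production whose right-hand side consists entirely of nullable non-terminals.

ε-productions: Y → ε
So Y is immediately nullable.
No further non-terminal can be added: every production for the remaining non-terminals contains a terminal or a non-nullable non-terminal.
Nullable = { 'Y' }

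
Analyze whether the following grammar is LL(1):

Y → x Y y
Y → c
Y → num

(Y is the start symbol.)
Yes, the grammar is LL(1).

For Y:
  PREDICT(Y → x Y y) = { 'x' }
  PREDICT(Y → c) = { 'c' }
  PREDICT(Y → num) = { 'num' }

All predict sets are disjoint. The grammar IS LL(1).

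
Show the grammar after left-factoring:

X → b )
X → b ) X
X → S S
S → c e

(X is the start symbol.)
Left-factoring transforms A → αβ₁ | αβ₂ into A → αA' and A' → β₁ | β₂
(α is the longest common prefix among the alternatives). Repeat until
no nonterminal has two alternatives with a common prefix.

Round 1: X has alternatives sharing prefix 'b )'. Introduce X': X → b ) X'
  Add: X' → ε
  Add: X' → X

No remaining common prefixes — done.

Resulting grammar:
X → b ) X'
X' → ε
X' → X
X → S S
S → c e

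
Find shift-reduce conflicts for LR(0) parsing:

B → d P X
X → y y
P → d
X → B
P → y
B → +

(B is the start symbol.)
A shift-reduce conflict occurs when an LR(0) state has both:
  - a complete (reduce) item [A → α .] (dot at the end), and
  - a shift item [B → β . c γ] (dot before a terminal).

Augment with B' → B and build the canonical LR(0) collection (I0 = CLOSURE({[B' → . B]}), then GOTO on every symbol after a dot until no new states appear). It has 11 states:
  I0: { [B → . +], [B → . d P X], [B' → . B] }  — shift
  I1: { [B → + .] }  — reduce
  I2: { [B' → B .] }  — accept
  I3: { [B → d . P X], [P → . d], [P → . y] }  — shift
  I4: { [B → . +], [B → . d P X], [B → d P . X], [X → . B], [X → . y y] }  — shift
  I5: { [P → d .] }  — reduce
  I6: { [P → y .] }  — reduce
  I7: { [X → B .] }  — reduce
  I8: { [B → d P X .] }  — reduce
  I9: { [X → y . y] }  — shift
  I10: { [X → y y .] }  — reduce

No state contains both a complete item and a shift item.

Answer: No shift-reduce conflicts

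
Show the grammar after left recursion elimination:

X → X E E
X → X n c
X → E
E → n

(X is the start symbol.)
X is directly left-recursive. The standard transformation for
  A → A α₁ | ... | A α_m | β₁ | ... | β_n
is
  A  → β₁ A' | ... | β_n A'
  A' → α₁ A' | ... | α_m A' | ε

X → E becomes X → E X'
X → X E E becomes X' → E E X'
X → X n c becomes X' → n c X'
Add X' → ε

Productions for other non-terminals are unchanged:
  E → n

Resulting grammar:
X → E X'
X' → E E X'
X' → n c X'
X' → ε
E → n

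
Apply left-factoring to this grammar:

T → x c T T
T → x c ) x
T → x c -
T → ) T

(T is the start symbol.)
Left-factoring transforms A → αβ₁ | αβ₂ into A → αA' and A' → β₁ | β₂
(α is the longest common prefix among the alternatives). Repeat until
no nonterminal has two alternatives with a common prefix.

Round 1: T has alternatives sharing prefix 'x c'. Introduce T': T → x c T'
  Add: T' → T T
  Add: T' → ) x
  Add: T' → -

No remaining common prefixes — done.

Resulting grammar:
T → x c T'
T' → T T
T' → ) x
T' → -
T → ) T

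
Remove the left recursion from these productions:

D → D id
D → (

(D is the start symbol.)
D → ( D'
D' → id D'
D' → ε

D is directly left-recursive. The standard transformation for
  A → A α₁ | ... | A α_m | β₁ | ... | β_n
is
  A  → β₁ A' | ... | β_n A'
  A' → α₁ A' | ... | α_m A' | ε

D → ( becomes D → ( D'
D → D id becomes D' → id D'
Add D' → ε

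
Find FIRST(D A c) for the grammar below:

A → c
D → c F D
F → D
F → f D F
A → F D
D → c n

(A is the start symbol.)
FIRST sets of the non-terminals involved (from the grammar, by fixed-point iteration):
  FIRST(D) = { 'c' }

To compute FIRST(D A c), process the symbols left to right:
Symbol D is a non-terminal. Add FIRST(D) \ {ε} = { 'c' }
D is not nullable (ε ∉ FIRST(D)), so stop here.
FIRST(D A c) = { 'c' }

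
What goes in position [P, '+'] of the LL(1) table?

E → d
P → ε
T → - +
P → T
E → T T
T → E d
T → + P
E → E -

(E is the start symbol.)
P → ε, P → T

To find M[P, '+'], we find productions for P where '+' is in the predict set (PREDICT(N → α) = (FIRST(α) \ {ε}) ∪ (FOLLOW(N) if α ⇒* ε)).

Relevant sets:
  FIRST(T) = { '+', '-', 'd' }
  FOLLOW(P) = { $, '+', '-', 'd' }

P → ε: PREDICT = { $, '+', '-', 'd' }
  '+' is in predict set, so this production goes in M[P, '+']
P → T: PREDICT = { '+', '-', 'd' }
  '+' is in predict set, so this production goes in M[P, '+']

M[P, '+'] = P → ε, P → T  (a multiply-defined cell — the grammar is not LL(1))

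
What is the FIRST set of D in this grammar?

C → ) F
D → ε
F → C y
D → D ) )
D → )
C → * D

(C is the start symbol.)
{ ')', ε }

To compute FIRST(D), examine every production with D on the left-hand side, reading each right-hand side left to right until a non-nullable symbol is reached.

From D → ε:
  - ε-production, so ε ∈ FIRST(D)
From D → D ) ):
  - D is the symbol being defined: contributes nothing new
    D is nullable, so continue to the next symbol
  - ')' is a terminal: add ')' and stop
From D → ):
  - ')' is a terminal: add ')' and stop

Collecting: FIRST(D) = { ')', ε }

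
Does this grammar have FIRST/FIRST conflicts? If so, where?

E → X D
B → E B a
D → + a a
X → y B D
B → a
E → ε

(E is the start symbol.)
A FIRST/FIRST conflict occurs when two productions N → α and N → β for the same non-terminal have FIRST(α) ∩ FIRST(β) ≠ ∅ (with ε ∈ FIRST of a nullable right-hand side, so two nullable alternatives also conflict).

FIRST sets of the non-terminals at (or reachable through a nullable prefix from) the front of some alternative:
  FIRST(X) = { 'y' }
  FIRST(E) = { 'y', ε }
  FIRST(B) = { 'a', 'y' }

Productions for E:
  E → X D: FIRST = { 'y' }
  E → ε: FIRST = { ε }
Productions for B:
  B → E B a: FIRST = { 'a', 'y' }
  B → a: FIRST = { 'a' }
D, X have only one production, so no FIRST/FIRST conflict is possible there.

Conflict for B: B → E B a and B → a
  Overlap: { 'a' }

Answer: Yes. B → E B a / B → a on { 'a' }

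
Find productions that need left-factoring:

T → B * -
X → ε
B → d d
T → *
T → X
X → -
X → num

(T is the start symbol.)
Left-factoring is needed when two productions for the same non-terminal
share a common prefix on the right-hand side.

Productions for T:
  T → B * -
  T → *
  T → X
Productions for X:
  X → ε
  X → -
  X → num

No common prefixes found.

Answer: No, left-factoring is not needed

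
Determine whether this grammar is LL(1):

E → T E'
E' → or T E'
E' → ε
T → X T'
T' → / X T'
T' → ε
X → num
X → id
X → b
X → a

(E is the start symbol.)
A grammar is LL(1) if for each non-terminal N with multiple productions, the predict sets of those productions are pairwise disjoint, where PREDICT(N → α) = (FIRST(α) \ {ε}) ∪ (FOLLOW(N) if α ⇒* ε).

Relevant sets:
  FOLLOW(E') = { $ }
  FOLLOW(T') = { $, 'or' }

For E':
  PREDICT(E' → or T E') = { 'or' }
  PREDICT(E' → ε) = { $ }
For T':
  PREDICT(T' → '/' X T') = { '/' }
  PREDICT(T' → ε) = { $, 'or' }
For X:
  PREDICT(X → num) = { 'num' }
  PREDICT(X → id) = { 'id' }
  PREDICT(X → b) = { 'b' }
  PREDICT(X → a) = { 'a' }
E, T have a single production, so nothing to check there.

All predict sets are disjoint. The grammar IS LL(1).

Answer: Yes, the grammar is LL(1).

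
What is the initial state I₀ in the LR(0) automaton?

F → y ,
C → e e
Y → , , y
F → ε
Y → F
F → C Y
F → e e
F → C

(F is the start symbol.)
First, augment the grammar with F' → F
I₀ = CLOSURE({ [F' → . F] }):
  [F' → . F] has the dot before F: add [F → . y ,], [F → .], [F → . C Y], [F → . e e], [F → . C]
  [F → . C Y] has the dot before C: add [C → . e e]
No further items can be added.

I₀ = { [C → . e e], [F → . C Y], [F → . C], [F → . e e], [F → . y ,], [F → .], [F' → . F] }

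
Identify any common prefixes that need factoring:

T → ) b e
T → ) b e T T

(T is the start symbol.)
Left-factoring is needed when two productions for the same non-terminal
share a common prefix on the right-hand side.

Productions for T:
  T → ) b e
  T → ) b e T T

Found common prefix ') b e' in productions for T

Answer: Yes, T has productions with common prefix ') b e'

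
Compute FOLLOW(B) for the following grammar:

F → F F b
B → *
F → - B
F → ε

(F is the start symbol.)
To compute FOLLOW(B), find every occurrence of B on a right-hand side N → α B β: add FIRST(β) \ {ε}, and if β is empty or nullable also add FOLLOW(N). Iterate to a fixed point.

In F → - B: B is at the end, add FOLLOW(F)

The FOLLOW sets referred to above (computed the same way, to a fixed point):
  FOLLOW(F) = { $, '-', 'b' }

Taking the union: FOLLOW(B) = { $, '-', 'b' }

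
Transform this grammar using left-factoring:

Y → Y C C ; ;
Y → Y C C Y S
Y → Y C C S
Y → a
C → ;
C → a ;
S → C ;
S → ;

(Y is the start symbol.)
Left-factoring transforms A → αβ₁ | αβ₂ into A → αA' and A' → β₁ | β₂
(α is the longest common prefix among the alternatives). Repeat until
no nonterminal has two alternatives with a common prefix.

Round 1: Y has alternatives sharing prefix 'Y C C'. Introduce Y': Y → Y C C Y'
  Add: Y' → ; ;
  Add: Y' → Y S
  Add: Y' → S

No remaining common prefixes — done.

Resulting grammar:
Y → Y C C Y'
Y' → ; ;
Y' → Y S
Y' → S
Y → a
C → ;
C → a ;
S → C ;
S → ;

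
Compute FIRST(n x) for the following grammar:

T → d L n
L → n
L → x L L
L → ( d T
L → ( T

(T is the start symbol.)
{ 'n' }

To compute FIRST(n x), process the symbols left to right:
Symbol n is a terminal. Add 'n' and stop.
FIRST(n x) = { 'n' }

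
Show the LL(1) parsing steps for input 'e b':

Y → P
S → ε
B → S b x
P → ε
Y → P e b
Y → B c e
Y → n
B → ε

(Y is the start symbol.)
Stack is shown with the top on the left.

Stack    Input  Action
----------------------
Y $      e b $  output Y → P e b
P e b $  e b $  output P → ε
e b $    e b $  match 'e'
b $      b $    match 'b'
$        $      accept

The string is accepted.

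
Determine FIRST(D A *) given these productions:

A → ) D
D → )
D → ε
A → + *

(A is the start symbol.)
FIRST sets of the non-terminals involved (from the grammar, by fixed-point iteration):
  FIRST(D) = { ')', ε }
  FIRST(A) = { ')', '+' }

To compute FIRST(D A *), process the symbols left to right:
Symbol D is a non-terminal. Add FIRST(D) \ {ε} = { ')' }
D is nullable (ε ∈ FIRST(D)), continue to the next symbol.
Symbol A is a non-terminal. Add FIRST(A) \ {ε} = { ')', '+' }
A is not nullable (ε ∉ FIRST(A)), so stop here.
FIRST(D A *) = { ')', '+' }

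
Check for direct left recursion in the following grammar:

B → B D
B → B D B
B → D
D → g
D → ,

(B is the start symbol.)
Yes, B is left-recursive

B → B D: LEFT RECURSIVE (starts with B)
B → B D B: LEFT RECURSIVE (starts with B)
B → D: starts with D
D → g: starts with g
D → ,: starts with ','

The grammar has direct left recursion on: B.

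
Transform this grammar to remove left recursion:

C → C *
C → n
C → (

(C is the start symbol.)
C → n C'
C → ( C'
C' → * C'
C' → ε

C is directly left-recursive. The standard transformation for
  A → A α₁ | ... | A α_m | β₁ | ... | β_n
is
  A  → β₁ A' | ... | β_n A'
  A' → α₁ A' | ... | α_m A' | ε

C → n becomes C → n C'
C → ( becomes C → ( C'
C → C * becomes C' → * C'
Add C' → ε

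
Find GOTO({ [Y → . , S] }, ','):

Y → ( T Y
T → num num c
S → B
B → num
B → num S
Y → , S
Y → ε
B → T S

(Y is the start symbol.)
{ [B → . T S], [B → . num S], [B → . num], [S → . B], [T → . num num c], [Y → , . S] }

GOTO(I, ',') = CLOSURE({ [A → αX.β] : [A → α.Xβ] ∈ I, X = ',' })

Items with dot before ',', with the dot advanced:
  [Y → . , S] → [Y → , . S]
Closure of the advanced items:
  [Y → , . S] has the dot before S: add [S → . B]
  [S → . B] has the dot before B: add [B → . num], [B → . num S], [B → . T S]
  [B → . T S] has the dot before T: add [T → . num num c]

GOTO = { [B → . T S], [B → . num S], [B → . num], [S → . B], [T → . num num c], [Y → , . S] }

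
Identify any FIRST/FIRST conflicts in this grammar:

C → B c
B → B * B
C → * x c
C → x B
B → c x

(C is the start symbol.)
FIRST sets of the non-terminals at (or reachable through a nullable prefix from) the front of some alternative:
  FIRST(B) = { 'c' }

Productions for C:
  C → B c: FIRST = { 'c' }
  C → * x c: FIRST = { '*' }
  C → x B: FIRST = { 'x' }
Productions for B:
  B → B * B: FIRST = { 'c' }
  B → c x: FIRST = { 'c' }

Conflict for B: B → B * B and B → c x
  Overlap: { 'c' }

Answer: Yes. B → B '*' B / B → c x on { 'c' }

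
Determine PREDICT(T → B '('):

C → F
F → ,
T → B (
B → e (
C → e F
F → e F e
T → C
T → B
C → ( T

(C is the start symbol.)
{ 'e' }

PREDICT(T → B '(') = (FIRST(RHS) \ {ε}) ∪ (FOLLOW(T) if ε ∈ FIRST(RHS), i.e. RHS ⇒* ε)
FIRST(B) = { 'e' }
FIRST(B '(') = { 'e' }
ε ∉ FIRST(B '('), so FOLLOW(T) is not added.
PREDICT(T → B '(') = { 'e' }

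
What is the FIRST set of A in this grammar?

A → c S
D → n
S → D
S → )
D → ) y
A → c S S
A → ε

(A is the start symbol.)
{ 'c', ε }

From A → c S:
  - c is a terminal: add 'c' and stop
From A → c S S:
  - c is a terminal: add 'c' and stop
From A → ε:
  - ε-production, so ε ∈ FIRST(A)

Collecting: FIRST(A) = { 'c', ε }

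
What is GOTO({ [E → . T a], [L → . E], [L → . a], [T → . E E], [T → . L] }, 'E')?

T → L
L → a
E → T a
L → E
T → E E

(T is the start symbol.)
{ [E → . T a], [L → . E], [L → . a], [L → E .], [T → . E E], [T → . L], [T → E . E] }

GOTO(I, 'E') = CLOSURE({ [A → αX.β] : [A → α.Xβ] ∈ I, X = 'E' })

Items with dot before 'E', with the dot advanced:
  [L → . E] → [L → E .]
  [T → . E E] → [T → E . E]
Closure of the advanced items:
  [T → E . E] has the dot before E: add [E → . T a]
  [E → . T a] has the dot before T: add [T → . L], [T → . E E]
  [T → . L] has the dot before L: add [L → . a], [L → . E]

GOTO = { [E → . T a], [L → . E], [L → . a], [L → E .], [T → . E E], [T → . L], [T → E . E] }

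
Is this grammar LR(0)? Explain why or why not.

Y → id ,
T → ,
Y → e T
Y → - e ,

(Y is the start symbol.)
Augment with Y' → Y and build the canonical LR(0) collection (I0 = CLOSURE({[Y' → . Y]}), then GOTO on every symbol after a dot until no new states appear). It has 10 states:
  I0: { [Y → . - e ,], [Y → . e T], [Y → . id ,], [Y' → . Y] }  — shift
  I1: { [Y → - . e ,] }  — shift
  I2: { [Y' → Y .] }  — accept
  I3: { [T → . ,], [Y → e . T] }  — shift
  I4: { [Y → id . ,] }  — shift
  I5: { [Y → id , .] }  — reduce
  I6: { [T → , .] }  — reduce
  I7: { [Y → e T .] }  — reduce
  I8: { [Y → - e . ,] }  — shift
  I9: { [Y → - e , .] }  — reduce

Every state is either a pure shift/goto state or contains exactly one complete item and nothing to shift — no conflicts. The grammar is LR(0).

Answer: Yes, the grammar is LR(0)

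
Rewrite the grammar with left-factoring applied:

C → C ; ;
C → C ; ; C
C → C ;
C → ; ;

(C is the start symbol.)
Left-factoring transforms A → αβ₁ | αβ₂ into A → αA' and A' → β₁ | β₂
(α is the longest common prefix among the alternatives). Repeat until
no nonterminal has two alternatives with a common prefix.

Round 1: C has alternatives sharing prefix 'C ;'. Introduce C': C → C ; C'
  Add: C' → ;
  Add: C' → ; C
  Add: C' → ε

Round 2: C' has alternatives sharing prefix ';'. Introduce C'': C' → ; C''
  Add: C'' → ε
  Add: C'' → C

No remaining common prefixes — done.

Resulting grammar:
C → C ; C'
C' → ; C''
C'' → ε
C'' → C
C' → ε
C → ; ;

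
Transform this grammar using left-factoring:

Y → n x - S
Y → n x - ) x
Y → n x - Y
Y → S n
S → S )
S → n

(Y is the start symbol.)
Left-factoring transforms A → αβ₁ | αβ₂ into A → αA' and A' → β₁ | β₂
(α is the longest common prefix among the alternatives). Repeat until
no nonterminal has two alternatives with a common prefix.

Round 1: Y has alternatives sharing prefix 'n x -'. Introduce Y': Y → n x - Y'
  Add: Y' → S
  Add: Y' → ) x
  Add: Y' → Y

No remaining common prefixes — done.

Resulting grammar:
Y → n x - Y'
Y' → S
Y' → ) x
Y' → Y
Y → S n
S → S )
S → n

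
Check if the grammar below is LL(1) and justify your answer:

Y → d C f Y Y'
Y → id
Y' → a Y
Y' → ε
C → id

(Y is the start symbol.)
Relevant sets:
  FOLLOW(Y') = { $, 'a' }

For Y:
  PREDICT(Y → d C f Y Y') = { 'd' }
  PREDICT(Y → id) = { 'id' }
For Y':
  PREDICT(Y' → a Y) = { 'a' }
  PREDICT(Y' → ε) = { $, 'a' }
C has a single production, so nothing to check there.

Conflict found: Predict set conflict for Y': { 'a' }
The grammar is NOT LL(1).

Answer: No. Predict set conflict for Y': { 'a' }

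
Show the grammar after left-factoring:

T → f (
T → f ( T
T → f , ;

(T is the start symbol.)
Left-factoring transforms A → αβ₁ | αβ₂ into A → αA' and A' → β₁ | β₂
(α is the longest common prefix among the alternatives). Repeat until
no nonterminal has two alternatives with a common prefix.

Round 1: T has alternatives sharing prefix 'f'. Introduce T': T → f T'
  Add: T' → (
  Add: T' → ( T
  Add: T' → , ;

Round 2: T' has alternatives sharing prefix '('. Introduce T'': T' → ( T''
  Add: T'' → ε
  Add: T'' → T

No remaining common prefixes — done.

Resulting grammar:
T → f T'
T' → ( T''
T'' → ε
T'' → T
T' → , ;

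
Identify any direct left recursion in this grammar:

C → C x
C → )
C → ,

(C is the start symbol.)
Direct left recursion occurs when N → N α for some non-terminal N (the right-hand side begins with the left-hand side itself).

C → C x: LEFT RECURSIVE (starts with C)
C → ): starts with ')'
C → ,: starts with ','

The grammar has direct left recursion on: C.

Answer: Yes, C is left-recursive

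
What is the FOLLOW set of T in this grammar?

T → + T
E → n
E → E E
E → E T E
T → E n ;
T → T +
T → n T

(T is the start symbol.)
To compute FOLLOW(T), find every occurrence of T on a right-hand side N → α T β: add FIRST(β) \ {ε}, and if β is empty or nullable also add FOLLOW(N). Iterate to a fixed point.

T is the start symbol, so $ ∈ FOLLOW(T).
In T → + T: T is at the end; this adds FOLLOW(T) to itself — nothing new
In E → E T E: T is followed by E, add FIRST(E) \ {ε} = { 'n' }
In T → T +: T is followed by '+', add FIRST('+') \ {ε} = { '+' }
In T → n T: T is at the end; this adds FOLLOW(T) to itself — nothing new

Taking the union: FOLLOW(T) = { $, '+', 'n' }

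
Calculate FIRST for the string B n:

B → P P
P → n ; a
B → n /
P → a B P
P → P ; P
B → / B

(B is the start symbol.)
FIRST sets of the non-terminals involved (from the grammar, by fixed-point iteration):
  FIRST(B) = { '/', 'a', 'n' }

To compute FIRST(B n), process the symbols left to right:
Symbol B is a non-terminal. Add FIRST(B) \ {ε} = { '/', 'a', 'n' }
B is not nullable (ε ∉ FIRST(B)), so stop here.
FIRST(B n) = { '/', 'a', 'n' }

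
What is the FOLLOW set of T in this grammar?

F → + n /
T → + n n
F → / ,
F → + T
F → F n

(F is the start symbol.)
{ $, 'n' }

To compute FOLLOW(T), find every occurrence of T on a right-hand side N → α T β: add FIRST(β) \ {ε}, and if β is empty or nullable also add FOLLOW(N). Iterate to a fixed point.

In F → + T: T is at the end, add FOLLOW(F)

The FOLLOW sets referred to above (computed the same way, to a fixed point):
  FOLLOW(F) = { $, 'n' }

Taking the union: FOLLOW(T) = { $, 'n' }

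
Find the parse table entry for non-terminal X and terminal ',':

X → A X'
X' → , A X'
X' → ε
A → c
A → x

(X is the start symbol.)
To find M[X, ','], we find productions for X where ',' is in the predict set (PREDICT(N → α) = (FIRST(α) \ {ε}) ∪ (FOLLOW(N) if α ⇒* ε)).

Relevant sets:
  FIRST(A) = { 'c', 'x' }

X → A X': PREDICT = { 'c', 'x' }

M[X, ','] is empty (no production applies)

Answer: Empty (error entry)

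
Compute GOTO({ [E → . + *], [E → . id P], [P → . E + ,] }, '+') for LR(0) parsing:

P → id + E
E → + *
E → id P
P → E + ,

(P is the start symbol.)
{ [E → + . *] }

GOTO(I, '+') = CLOSURE({ [A → αX.β] : [A → α.Xβ] ∈ I, X = '+' })

Items with dot before '+', with the dot advanced:
  [E → . + *] → [E → + . *]
Closure adds nothing (no advanced item has the dot before a non-terminal).

GOTO = { [E → + . *] }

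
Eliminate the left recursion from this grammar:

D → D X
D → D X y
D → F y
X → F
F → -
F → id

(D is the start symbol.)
D is directly left-recursive. The standard transformation for
  A → A α₁ | ... | A α_m | β₁ | ... | β_n
is
  A  → β₁ A' | ... | β_n A'
  A' → α₁ A' | ... | α_m A' | ε

D → F y becomes D → F y D'
D → D X becomes D' → X D'
D → D X y becomes D' → X y D'
Add D' → ε

Productions for other non-terminals are unchanged:
  X → F
  F → -
  F → id

Resulting grammar:
D → F y D'
D' → X D'
D' → X y D'
D' → ε
X → F
F → -
F → id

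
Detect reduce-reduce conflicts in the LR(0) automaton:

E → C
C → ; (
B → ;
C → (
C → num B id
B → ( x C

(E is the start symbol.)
No reduce-reduce conflicts

A reduce-reduce conflict occurs when an LR(0) state has two complete items [A → α .] and [B → β .] — both call for a reduction, and with no lookahead the parser cannot choose between them.

Augment with E' → E and build the canonical LR(0) collection (I0 = CLOSURE({[E' → . E]}), then GOTO on every symbol after a dot until no new states appear). It has 13 states:
  I0: { [C → . (], [C → . ; (], [C → . num B id], [E → . C], [E' → . E] }  — shift
  I1: { [C → ( .] }  — reduce
  I2: { [C → ; . (] }  — shift
  I3: { [E → C .] }  — reduce
  I4: { [E' → E .] }  — accept
  I5: { [B → . ( x C], [B → . ;], [C → num . B id] }  — shift
  I6: { [B → ( . x C] }  — shift
  I7: { [B → ; .] }  — reduce
  I8: { [C → num B . id] }  — shift
  I9: { [C → num B id .] }  — reduce
  I10: { [B → ( x . C], [C → . (], [C → . ; (], [C → . num B id] }  — shift
  I11: { [B → ( x C .] }  — reduce
  I12: { [C → ; ( .] }  — reduce

No state contains more than one complete item.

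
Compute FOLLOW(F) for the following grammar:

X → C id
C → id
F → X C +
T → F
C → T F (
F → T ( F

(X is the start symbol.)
In T → F: F is at the end, add FOLLOW(T)
In C → T F (: F is followed by '(', add FIRST('(') \ {ε} = { '(' }
In F → T ( F: F is at the end; this adds FOLLOW(F) to itself — nothing new

The FOLLOW sets referred to above (computed the same way, to a fixed point):
  FOLLOW(T) = { '(', 'id' }

Taking the union: FOLLOW(F) = { '(', 'id' }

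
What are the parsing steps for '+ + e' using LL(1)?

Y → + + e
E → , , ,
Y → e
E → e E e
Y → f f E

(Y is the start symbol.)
Stack is shown with the top on the left.

Stack    Input    Action
------------------------
Y $      + + e $  output Y → + + e
+ + e $  + + e $  match '+'
+ e $    + e $    match '+'
e $      e $      match 'e'
$        $        accept

The string is accepted.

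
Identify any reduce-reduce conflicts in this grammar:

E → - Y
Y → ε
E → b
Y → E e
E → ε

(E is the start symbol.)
A reduce-reduce conflict occurs when an LR(0) state has two complete items [A → α .] and [B → β .] — both call for a reduction, and with no lookahead the parser cannot choose between them.

Augment with E' → E and build the canonical LR(0) collection (I0 = CLOSURE({[E' → . E]}), then GOTO on every symbol after a dot until no new states appear). It has 7 states:
  I0: { [E → . - Y], [E → . b], [E → .], [E' → . E] }  — shift, reduce
  I1: { [E → - . Y], [E → . - Y], [E → . b], [E → .], [Y → . E e], [Y → .] }  — shift, 2 reduces
  I2: { [E' → E .] }  — accept
  I3: { [E → b .] }  — reduce
  I4: { [Y → E . e] }  — shift
  I5: { [E → - Y .] }  — reduce
  I6: { [Y → E e .] }  — reduce

I1 contains complete items [E → .], [Y → .] — reduce-reduce conflict.

Answer: Yes — I1: [E → .] vs [Y → .]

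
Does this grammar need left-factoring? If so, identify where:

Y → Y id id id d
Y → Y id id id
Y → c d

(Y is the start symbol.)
Left-factoring is needed when two productions for the same non-terminal
share a common prefix on the right-hand side.

Productions for Y:
  Y → Y id id id d
  Y → Y id id id
  Y → c d

Found common prefix 'Y id id id' in productions for Y

Answer: Yes, Y has productions with common prefix 'Y id id id'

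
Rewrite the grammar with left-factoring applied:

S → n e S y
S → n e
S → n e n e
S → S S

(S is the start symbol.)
Left-factoring transforms A → αβ₁ | αβ₂ into A → αA' and A' → β₁ | β₂
(α is the longest common prefix among the alternatives). Repeat until
no nonterminal has two alternatives with a common prefix.

Round 1: S has alternatives sharing prefix 'n e'. Introduce S': S → n e S'
  Add: S' → S y
  Add: S' → ε
  Add: S' → n e

No remaining common prefixes — done.

Resulting grammar:
S → n e S'
S' → S y
S' → ε
S' → n e
S → S S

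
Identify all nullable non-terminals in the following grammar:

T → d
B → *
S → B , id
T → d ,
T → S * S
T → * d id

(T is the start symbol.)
None

A non-terminal is nullable if it can derive ε (the empty string): either it has an ε-production, or it has a production whose right-hand side consists entirely of nullable non-terminals.

There are no ε-productions, so no non-terminal can derive ε.
No non-terminals are nullable.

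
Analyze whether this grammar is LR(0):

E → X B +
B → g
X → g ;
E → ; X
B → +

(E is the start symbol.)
A grammar is LR(0) if no state in the canonical LR(0) collection has:
  - both a shift item (dot before a terminal) and a complete item (shift-reduce conflict), or
  - two or more complete items (reduce-reduce conflict; the accept item [E' → E .] counts as a complete item here).

Augment with E' → E and build the canonical LR(0) collection (I0 = CLOSURE({[E' → . E]}), then GOTO on every symbol after a dot until no new states appear). It has 11 states:
  I0: { [E → . ; X], [E → . X B +], [E' → . E], [X → . g ;] }  — shift
  I1: { [E → ; . X], [X → . g ;] }  — shift
  I2: { [E' → E .] }  — accept
  I3: { [B → . +], [B → . g], [E → X . B +] }  — shift
  I4: { [X → g . ;] }  — shift
  I5: { [X → g ; .] }  — reduce
  I6: { [B → + .] }  — reduce
  I7: { [E → X B . +] }  — shift
  I8: { [B → g .] }  — reduce
  I9: { [E → X B + .] }  — reduce
  I10: { [E → ; X .] }  — reduce

Every state is either a pure shift/goto state or contains exactly one complete item and nothing to shift — no conflicts. The grammar is LR(0).

Answer: Yes, the grammar is LR(0)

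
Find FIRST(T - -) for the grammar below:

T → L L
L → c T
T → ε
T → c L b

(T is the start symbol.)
FIRST sets of the non-terminals involved (from the grammar, by fixed-point iteration):
  FIRST(T) = { 'c', ε }

To compute FIRST(T - -), process the symbols left to right:
Symbol T is a non-terminal. Add FIRST(T) \ {ε} = { 'c' }
T is nullable (ε ∈ FIRST(T)), continue to the next symbol.
Symbol - is a terminal. Add '-' and stop.
FIRST(T - -) = { '-', 'c' }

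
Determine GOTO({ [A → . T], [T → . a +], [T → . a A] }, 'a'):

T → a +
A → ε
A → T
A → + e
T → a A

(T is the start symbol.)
GOTO(I, 'a') = CLOSURE({ [A → αX.β] : [A → α.Xβ] ∈ I, X = 'a' })

Items with dot before 'a', with the dot advanced:
  [T → . a +] → [T → a . +]
  [T → . a A] → [T → a . A]
Closure of the advanced items:
  [T → a . A] has the dot before A: add [A → .], [A → . T], [A → . + e]
  [A → . T] has the dot before T: add [T → . a +], [T → . a A]

GOTO = { [A → . + e], [A → . T], [A → .], [T → . a +], [T → . a A], [T → a . +], [T → a . A] }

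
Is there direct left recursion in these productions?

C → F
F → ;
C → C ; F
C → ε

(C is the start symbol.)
C → F: starts with F
F → ;: starts with ';'
C → C ; F: LEFT RECURSIVE (starts with C)
C → ε: starts with ε

The grammar has direct left recursion on: C.

Answer: Yes, C is left-recursive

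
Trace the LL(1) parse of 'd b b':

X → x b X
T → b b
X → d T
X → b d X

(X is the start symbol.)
LL(1) parsing maintains a stack (initially the start symbol over $) and the input. At each step: if the stack top is a terminal, match it against the current input token; if it is a non-terminal N, replace it with the RHS of M[N, lookahead] (the unique production whose predict set contains the lookahead).

Stack is shown with the top on the left.

Stack  Input    Action
----------------------
X $    d b b $  output X → d T
d T $  d b b $  match 'd'
T $    b b $    output T → b b
b b $  b b $    match 'b'
b $    b $      match 'b'
$      $        accept

The string is accepted.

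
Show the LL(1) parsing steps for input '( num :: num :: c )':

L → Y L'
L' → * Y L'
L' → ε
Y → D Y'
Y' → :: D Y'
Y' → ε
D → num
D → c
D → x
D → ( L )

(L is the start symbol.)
LL(1) parsing maintains a stack (initially the start symbol over $) and the input. At each step: if the stack top is a terminal, match it against the current input token; if it is a non-terminal N, replace it with the RHS of M[N, lookahead] (the unique production whose predict set contains the lookahead).

Stack is shown with the top on the left.

Stack                 Input                  Action
---------------------------------------------------
L $                   ( num :: num :: c ) $  output L → Y L'
Y L' $                ( num :: num :: c ) $  output Y → D Y'
D Y' L' $             ( num :: num :: c ) $  output D → ( L )
( L ) Y' L' $         ( num :: num :: c ) $  match '('
L ) Y' L' $           num :: num :: c ) $    output L → Y L'
Y L' ) Y' L' $        num :: num :: c ) $    output Y → D Y'
D Y' L' ) Y' L' $     num :: num :: c ) $    output D → num
num Y' L' ) Y' L' $   num :: num :: c ) $    match 'num'
Y' L' ) Y' L' $       :: num :: c ) $        output Y' → :: D Y'
:: D Y' L' ) Y' L' $  :: num :: c ) $        match '::'
D Y' L' ) Y' L' $     num :: c ) $           output D → num
num Y' L' ) Y' L' $   num :: c ) $           match 'num'
Y' L' ) Y' L' $       :: c ) $               output Y' → :: D Y'
:: D Y' L' ) Y' L' $  :: c ) $               match '::'
D Y' L' ) Y' L' $     c ) $                  output D → c
c Y' L' ) Y' L' $     c ) $                  match 'c'
Y' L' ) Y' L' $       ) $                    output Y' → ε
L' ) Y' L' $          ) $                    output L' → ε
) Y' L' $             ) $                    match ')'
Y' L' $               $                      output Y' → ε
L' $                  $                      output L' → ε
$                     $                      accept

The string is accepted.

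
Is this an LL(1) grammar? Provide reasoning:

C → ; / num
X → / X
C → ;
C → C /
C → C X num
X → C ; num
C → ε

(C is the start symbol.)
A grammar is LL(1) if for each non-terminal N with multiple productions, the predict sets of those productions are pairwise disjoint, where PREDICT(N → α) = (FIRST(α) \ {ε}) ∪ (FOLLOW(N) if α ⇒* ε).

Relevant sets:
  FIRST(C) = { '/', ';', ε }
  FIRST(X) = { '/', ';' }
  FOLLOW(C) = { $, '/', ';' }

For C:
  PREDICT(C → ';' '/' num) = { ';' }
  PREDICT(C → ';') = { ';' }
  PREDICT(C → C '/') = { '/', ';' }
  PREDICT(C → C X num) = { '/', ';' }
  PREDICT(C → ε) = { $, '/', ';' }
For X:
  PREDICT(X → '/' X) = { '/' }
  PREDICT(X → C ';' num) = { '/', ';' }

Conflict found: Predict set conflict for C: { ';' }
The grammar is NOT LL(1).

Answer: No. Predict set conflict for C: { ';' }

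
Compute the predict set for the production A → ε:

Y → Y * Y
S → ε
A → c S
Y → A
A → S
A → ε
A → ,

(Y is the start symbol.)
PREDICT(A → ε) = (FIRST(RHS) \ {ε}) ∪ (FOLLOW(A) if ε ∈ FIRST(RHS), i.e. RHS ⇒* ε)
The right-hand side is ε (FIRST(ε) = { ε }), so the predict set is FOLLOW(A) = { $, '*' }
PREDICT(A → ε) = { $, '*' }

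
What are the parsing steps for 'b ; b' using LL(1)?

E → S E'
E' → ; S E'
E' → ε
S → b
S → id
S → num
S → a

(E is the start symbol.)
LL(1) parsing maintains a stack (initially the start symbol over $) and the input. At each step: if the stack top is a terminal, match it against the current input token; if it is a non-terminal N, replace it with the RHS of M[N, lookahead] (the unique production whose predict set contains the lookahead).

Stack is shown with the top on the left.

Stack     Input    Action
-------------------------
E $       b ; b $  output E → S E'
S E' $    b ; b $  output S → b
b E' $    b ; b $  match 'b'
E' $      ; b $    output E' → ; S E'
; S E' $  ; b $    match ';'
S E' $    b $      output S → b
b E' $    b $      match 'b'
E' $      $        output E' → ε
$         $        accept

The string is accepted.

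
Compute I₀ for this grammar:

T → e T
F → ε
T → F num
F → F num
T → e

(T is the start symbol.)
{ [F → . F num], [F → .], [T → . F num], [T → . e T], [T → . e], [T' → . T] }

First, augment the grammar with T' → T
I₀ = CLOSURE({ [T' → . T] }):
  [T' → . T] has the dot before T: add [T → . e T], [T → . F num], [T → . e]
  [T → . F num] has the dot before F: add [F → .], [F → . F num]
No further items can be added.

I₀ = { [F → . F num], [F → .], [T → . F num], [T → . e T], [T → . e], [T' → . T] }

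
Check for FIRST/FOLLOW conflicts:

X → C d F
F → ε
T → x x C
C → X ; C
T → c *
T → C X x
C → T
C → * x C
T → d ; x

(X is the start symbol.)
A FIRST/FOLLOW conflict occurs when a non-terminal N has a nullable alternative N → β (β ⇒* ε) and another alternative N → α with FIRST(α) ∩ FOLLOW(N) ≠ ∅: on such a lookahead the parser cannot decide between expanding α and letting N vanish via β.

Nullable non-terminals: F.
F has a nullable alternative but only one production, so nothing to check.

C, T, X have no nullable alternative, so no FIRST/FOLLOW check is needed there.

No FIRST/FOLLOW conflicts found.

Answer: No FIRST/FOLLOW conflicts.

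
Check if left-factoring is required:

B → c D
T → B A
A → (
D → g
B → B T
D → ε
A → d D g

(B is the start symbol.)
Left-factoring is needed when two productions for the same non-terminal
share a common prefix on the right-hand side.

Productions for B:
  B → c D
  B → B T
Productions for A:
  A → (
  A → d D g
Productions for D:
  D → g
  D → ε

No common prefixes found.

Answer: No, left-factoring is not needed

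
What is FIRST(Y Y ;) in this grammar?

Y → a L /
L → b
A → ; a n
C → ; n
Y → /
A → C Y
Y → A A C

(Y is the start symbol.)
{ '/', ';', 'a' }

FIRST sets of the non-terminals involved (from the grammar, by fixed-point iteration):
  FIRST(Y) = { '/', ';', 'a' }

To compute FIRST(Y Y ;), process the symbols left to right:
Symbol Y is a non-terminal. Add FIRST(Y) \ {ε} = { '/', ';', 'a' }
Y is not nullable (ε ∉ FIRST(Y)), so stop here.
FIRST(Y Y ;) = { '/', ';', 'a' }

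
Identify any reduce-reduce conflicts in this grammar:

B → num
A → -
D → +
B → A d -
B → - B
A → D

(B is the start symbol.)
No reduce-reduce conflicts

A reduce-reduce conflict occurs when an LR(0) state has two complete items [A → α .] and [B → β .] — both call for a reduction, and with no lookahead the parser cannot choose between them.

Augment with B' → B and build the canonical LR(0) collection (I0 = CLOSURE({[B' → . B]}), then GOTO on every symbol after a dot until no new states appear). It has 10 states:
  I0: { [A → . -], [A → . D], [B → . - B], [B → . A d -], [B → . num], [B' → . B], [D → . +] }  — shift
  I1: { [D → + .] }  — reduce
  I2: { [A → - .], [A → . -], [A → . D], [B → - . B], [B → . - B], [B → . A d -], [B → . num], [D → . +] }  — shift, reduce
  I3: { [B → A . d -] }  — shift
  I4: { [B' → B .] }  — accept
  I5: { [A → D .] }  — reduce
  I6: { [B → num .] }  — reduce
  I7: { [B → A d . -] }  — shift
  I8: { [B → A d - .] }  — reduce
  I9: { [B → - B .] }  — reduce

No state contains more than one complete item.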